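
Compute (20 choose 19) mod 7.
6

Using Lucas' theorem:
Write n=20 and k=19 in base 7:
n in base 7: [2, 6]
k in base 7: [2, 5]
C(20,19) mod 7 = ∏ C(n_i, k_i) mod 7
Digit binomials (mod 7): C(2,2) = 1; C(6,5) = 6
Product: 1 × 6 = 6 ≡ 6 (mod 7)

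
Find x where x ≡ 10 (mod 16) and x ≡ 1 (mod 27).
298

Using Chinese Remainder Theorem:
M = 16 × 27 = 432
M1 = 27, M2 = 16
y1 = 27^(-1) mod 16 = 3
y2 = 16^(-1) mod 27 = 22
x = (10×27×3 + 1×16×22) mod 432 = 298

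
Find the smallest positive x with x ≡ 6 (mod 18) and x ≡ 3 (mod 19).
60

Using Chinese Remainder Theorem:
M = 18 × 19 = 342
M1 = 19, M2 = 18
y1 = 19^(-1) mod 18 = 1
y2 = 18^(-1) mod 19 = 18
x = (6×19×1 + 3×18×18) mod 342 = 60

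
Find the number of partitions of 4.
5

p(n) counts ways to write n as a sum of positive integers (order ignored).
Examples: 4; 3 + 1; 2 + 2; 2 + 1 + 1; 1 + 1 + 1 + 1
p(4) = 5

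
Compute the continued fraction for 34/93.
[0; 2, 1, 2, 1, 3, 2]

Euclidean algorithm steps:
34 = 0 × 93 + 34
93 = 2 × 34 + 25
34 = 1 × 25 + 9
25 = 2 × 9 + 7
9 = 1 × 7 + 2
7 = 3 × 2 + 1
2 = 2 × 1 + 0
Continued fraction: [0; 2, 1, 2, 1, 3, 2]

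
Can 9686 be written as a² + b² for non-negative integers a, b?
Not possible

Factorization: 9686 = 2 × 29 × 167
By Fermat: n is sum of two squares iff every prime p ≡ 3 (mod 4) appears to even power.
Prime(s) ≡ 3 (mod 4) with odd exponent: [(167, 1)]
Therefore 9686 cannot be expressed as a² + b².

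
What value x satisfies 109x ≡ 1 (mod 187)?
175

gcd(109, 187) = 1, so the inverse exists.
Extended Euclidean algorithm on (187, 109):
187 = 1 × 109 + 78  ⟹  78 = (1)·187 + (-1)·109
109 = 1 × 78 + 31  ⟹  31 = (-1)·187 + (2)·109
78 = 2 × 31 + 16  ⟹  16 = (3)·187 + (-5)·109
31 = 1 × 16 + 15  ⟹  15 = (-4)·187 + (7)·109
16 = 1 × 15 + 1  ⟹  1 = (7)·187 + (-12)·109
So (-12)·109 ≡ 1 (mod 187), i.e. 109^(-1) ≡ -12 ≡ 175 (mod 187).
Check: 109 × 175 = 19075 ≡ 1 (mod 187)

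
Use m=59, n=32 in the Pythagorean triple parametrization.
(2457, 3776, 4505)

Euclid's formula: a = m² - n², b = 2mn, c = m² + n²
m = 59, n = 32
a = 59² - 32² = 3481 - 1024 = 2457
b = 2 × 59 × 32 = 3776
c = 59² + 32² = 3481 + 1024 = 4505
Verification: 2457² + 3776² = 6036849 + 14258176 = 20295025 = 4505² ✓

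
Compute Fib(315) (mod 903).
761

Matrix identity: Q^n = [[F_(n+1), F_n], [F_n, F_(n-1)]] with Q = [[1,1],[1,0]].
n = 315 = 100111011₂. Square-and-multiply, entries mod 903:
Q^1 = [[1,1],[1,0]]
Q^2 = (Q^1)² = [[2,1],[1,1]]
Q^4 = (Q^2)² = [[5,3],[3,2]]
Q^9 = (Q^4)²·Q = [[55,34],[34,21]]
Q^19 = (Q^9)²·Q = [[444,569],[569,778]]
Q^39 = (Q^19)²·Q = [[777,769],[769,8]]
Q^78 = (Q^39)² = [[421,461],[461,863]]
Q^157 = (Q^78)²·Q = [[125,569],[569,459]]
Q^315 = (Q^157)²·Q = [[753,761],[761,895]]
F_315 mod 903 = Q^315[0][1] = 761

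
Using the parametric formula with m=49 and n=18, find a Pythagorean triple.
(2077, 1764, 2725)

Euclid's formula: a = m² - n², b = 2mn, c = m² + n²
m = 49, n = 18
a = 49² - 18² = 2401 - 324 = 2077
b = 2 × 49 × 18 = 1764
c = 49² + 18² = 2401 + 324 = 2725
Verification: 2077² + 1764² = 4313929 + 3111696 = 7425625 = 2725² ✓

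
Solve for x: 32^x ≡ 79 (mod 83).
25

Baby-step giant-step with step n = ⌈√83⌉ = 10.
Baby steps 32^j mod 83 (j:value) for j=0..9: 0:1, 1:32, 2:28, 3:66, 4:37, 5:22, 6:40, 7:35, 8:41, 9:67.
Giant-step multiplier: 32^(-10) ≡ 32^(82-10) = 32^72 ≡ 77 (mod 83).
Giant steps γ_i = 79·77^i mod 83: γ_0=79, γ_1=24, γ_2=22 (in table at j=5).
x = i·n + j = 2·10 + 5 = 25.
Check: 32^25 ≡ 79 (mod 83).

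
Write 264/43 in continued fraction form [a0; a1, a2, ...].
[6; 7, 6]

Euclidean algorithm steps:
264 = 6 × 43 + 6
43 = 7 × 6 + 1
6 = 6 × 1 + 0
Continued fraction: [6; 7, 6]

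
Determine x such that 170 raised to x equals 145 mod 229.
9

Baby-step giant-step with step n = ⌈√229⌉ = 16.
Baby steps 170^j mod 229 (j:value) for j=0..15: 0:1, 1:170, 2:46, 3:34, 4:55, 5:190, 6:11, 7:38, 8:48, 9:145, 10:147, 11:29, 12:121, 13:189, 14:70, 15:221.
h = 145 is already in the table at j=9, so x = 9.
Check: 170^9 ≡ 145 (mod 229).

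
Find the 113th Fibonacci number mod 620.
13

Matrix identity: Q^n = [[F_(n+1), F_n], [F_n, F_(n-1)]] with Q = [[1,1],[1,0]].
n = 113 = 1110001₂. Square-and-multiply, entries mod 620:
Q^1 = [[1,1],[1,0]]
Q^3 = (Q^1)²·Q = [[3,2],[2,1]]
Q^7 = (Q^3)²·Q = [[21,13],[13,8]]
Q^14 = (Q^7)² = [[610,377],[377,233]]
Q^28 = (Q^14)² = [[249,371],[371,498]]
Q^56 = (Q^28)² = [[2,617],[617,5]]
Q^113 = (Q^56)²·Q = [[612,13],[13,599]]
F_113 mod 620 = Q^113[0][1] = 13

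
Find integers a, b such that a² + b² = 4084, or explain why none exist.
22² + 60² (a=22, b=60)

Factorization: 4084 = 2^2 × 1021
By Fermat: n is sum of two squares iff every prime p ≡ 3 (mod 4) appears to even power.
All primes ≡ 3 (mod 4) appear to even power.
Search a = 0, 1, 2, … for 4084 - a² a perfect square: first hit at a = 22: 4084 - 484 = 3600 = 60².
4084 = 22² + 60² = 484 + 3600 ✓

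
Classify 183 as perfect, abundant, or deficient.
deficient

Proper divisors of 183: sum = 1 + 3 + 61 = 65
Since 65 < 183, 183 is deficient.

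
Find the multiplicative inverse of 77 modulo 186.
29

gcd(77, 186) = 1, so the inverse exists.
Extended Euclidean algorithm on (186, 77):
186 = 2 × 77 + 32  ⟹  32 = (1)·186 + (-2)·77
77 = 2 × 32 + 13  ⟹  13 = (-2)·186 + (5)·77
32 = 2 × 13 + 6  ⟹  6 = (5)·186 + (-12)·77
13 = 2 × 6 + 1  ⟹  1 = (-12)·186 + (29)·77
So (29)·77 ≡ 1 (mod 186), i.e. 77^(-1) ≡ 29 (mod 186).
Check: 77 × 29 = 2233 ≡ 1 (mod 186)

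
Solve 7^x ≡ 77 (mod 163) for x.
66

Baby-step giant-step with step n = ⌈√163⌉ = 13.
Baby steps 7^j mod 163 (j:value) for j=0..12: 0:1, 1:7, 2:49, 3:17, 4:119, 5:18, 6:126, 7:67, 8:143, 9:23, 10:161, 11:149, 12:65.
Giant-step multiplier: 7^(-13) ≡ 7^(162-13) = 7^149 ≡ 139 (mod 163).
Giant steps γ_i = 77·139^i mod 163: γ_0=77, γ_1=108, γ_2=16, γ_3=105, γ_4=88, γ_5=7 (in table at j=1).
x = i·n + j = 5·13 + 1 = 66.
Check: 7^66 ≡ 77 (mod 163).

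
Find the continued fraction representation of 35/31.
[1; 7, 1, 3]

Euclidean algorithm steps:
35 = 1 × 31 + 4
31 = 7 × 4 + 3
4 = 1 × 3 + 1
3 = 3 × 1 + 0
Continued fraction: [1; 7, 1, 3]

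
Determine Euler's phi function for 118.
58

118 = 2 × 59
φ(n) = n × ∏(1 - 1/p) for each prime p dividing n
φ(118) = 118 × (1 - 1/2) × (1 - 1/59) = 58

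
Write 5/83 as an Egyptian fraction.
1/17 + 1/706 + 1/996166

Greedy algorithm:
5/83: ceiling(83/5) = 17, use 1/17
2/1411: ceiling(1411/2) = 706, use 1/706
1/996166: ceiling(996166/1) = 996166, use 1/996166
Result: 5/83 = 1/17 + 1/706 + 1/996166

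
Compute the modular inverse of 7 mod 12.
7

gcd(7, 12) = 1, so the inverse exists.
Extended Euclidean algorithm on (12, 7):
12 = 1 × 7 + 5  ⟹  5 = (1)·12 + (-1)·7
7 = 1 × 5 + 2  ⟹  2 = (-1)·12 + (2)·7
5 = 2 × 2 + 1  ⟹  1 = (3)·12 + (-5)·7
So (-5)·7 ≡ 1 (mod 12), i.e. 7^(-1) ≡ -5 ≡ 7 (mod 12).
Check: 7 × 7 = 49 ≡ 1 (mod 12)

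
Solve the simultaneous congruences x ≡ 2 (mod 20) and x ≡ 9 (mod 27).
522

Using Chinese Remainder Theorem:
M = 20 × 27 = 540
M1 = 27, M2 = 20
y1 = 27^(-1) mod 20 = 3
y2 = 20^(-1) mod 27 = 23
x = (2×27×3 + 9×20×23) mod 540 = 522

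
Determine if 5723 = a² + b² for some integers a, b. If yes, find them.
Not possible

Factorization: 5723 = 59 × 97
By Fermat: n is sum of two squares iff every prime p ≡ 3 (mod 4) appears to even power.
Prime(s) ≡ 3 (mod 4) with odd exponent: [(59, 1)]
Therefore 5723 cannot be expressed as a² + b².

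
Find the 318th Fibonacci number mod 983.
586

Matrix identity: Q^n = [[F_(n+1), F_n], [F_n, F_(n-1)]] with Q = [[1,1],[1,0]].
n = 318 = 100111110₂. Square-and-multiply, entries mod 983:
Q^1 = [[1,1],[1,0]]
Q^2 = (Q^1)² = [[2,1],[1,1]]
Q^4 = (Q^2)² = [[5,3],[3,2]]
Q^9 = (Q^4)²·Q = [[55,34],[34,21]]
Q^19 = (Q^9)²·Q = [[867,249],[249,618]]
Q^39 = (Q^19)²·Q = [[906,749],[749,157]]
Q^79 = (Q^39)²·Q = [[679,722],[722,940]]
Q^159 = (Q^79)²·Q = [[439,308],[308,131]]
Q^318 = (Q^159)² = [[549,586],[586,946]]
F_318 mod 983 = Q^318[0][1] = 586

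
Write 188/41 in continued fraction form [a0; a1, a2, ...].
[4; 1, 1, 2, 2, 3]

Euclidean algorithm steps:
188 = 4 × 41 + 24
41 = 1 × 24 + 17
24 = 1 × 17 + 7
17 = 2 × 7 + 3
7 = 2 × 3 + 1
3 = 3 × 1 + 0
Continued fraction: [4; 1, 1, 2, 2, 3]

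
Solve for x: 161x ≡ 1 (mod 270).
161

gcd(161, 270) = 1, so the inverse exists.
Extended Euclidean algorithm on (270, 161):
270 = 1 × 161 + 109  ⟹  109 = (1)·270 + (-1)·161
161 = 1 × 109 + 52  ⟹  52 = (-1)·270 + (2)·161
109 = 2 × 52 + 5  ⟹  5 = (3)·270 + (-5)·161
52 = 10 × 5 + 2  ⟹  2 = (-31)·270 + (52)·161
5 = 2 × 2 + 1  ⟹  1 = (65)·270 + (-109)·161
So (-109)·161 ≡ 1 (mod 270), i.e. 161^(-1) ≡ -109 ≡ 161 (mod 270).
Check: 161 × 161 = 25921 ≡ 1 (mod 270)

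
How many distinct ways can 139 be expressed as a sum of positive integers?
13610949895

p(n) counts ways to write n as a sum of positive integers (order ignored).
Euler's pentagonal recurrence: p(k) = p(k-1) + p(k-2) - p(k-5) - p(k-7) + p(k-12) + p(k-15) - ... (offsets j(3j∓1)/2, signs ++--, p(0)=1, p(<0)=0).
DP table for k = 0..138: p(0)=1, p(1)=1, p(2)=2, p(3)=3, p(4)=5, p(5)=7, p(6)=11, p(7)=15, p(8)=22, p(9)=30, p(10)=42, p(11)=56, p(12)=77, p(13)=101, p(14)=135, p(15)=176, p(16)=231, p(17)=297, p(18)=385, p(19)=490, p(20)=627, p(21)=792, p(22)=1002, p(23)=1255, p(24)=1575, p(25)=1958, p(26)=2436, p(27)=3010, p(28)=3718, p(29)=4565, p(30)=5604, p(31)=6842, p(32)=8349, p(33)=10143, p(34)=12310, p(35)=14883, p(36)=17977, p(37)=21637, p(38)=26015, p(39)=31185, p(40)=37338, p(41)=44583, p(42)=53174, p(43)=63261, p(44)=75175, p(45)=89134, p(46)=105558, p(47)=124754, p(48)=147273, p(49)=173525, p(50)=204226, p(51)=239943, p(52)=281589, p(53)=329931, p(54)=386155, p(55)=451276, p(56)=526823, p(57)=614154, p(58)=715220, p(59)=831820, p(60)=966467, p(61)=1121505, p(62)=1300156, p(63)=1505499, p(64)=1741630, p(65)=2012558, p(66)=2323520, p(67)=2679689, p(68)=3087735, p(69)=3554345, p(70)=4087968, p(71)=4697205, p(72)=5392783, p(73)=6185689, p(74)=7089500, p(75)=8118264, p(76)=9289091, p(77)=10619863, p(78)=12132164, p(79)=13848650, p(80)=15796476, p(81)=18004327, p(82)=20506255, p(83)=23338469, p(84)=26543660, p(85)=30167357, p(86)=34262962, p(87)=38887673, p(88)=44108109, p(89)=49995925, p(90)=56634173, p(91)=64112359, p(92)=72533807, p(93)=82010177, p(94)=92669720, p(95)=104651419, p(96)=118114304, p(97)=133230930, p(98)=150198136, p(99)=169229875, p(100)=190569292, p(101)=214481126, p(102)=241265379, p(103)=271248950, p(104)=304801365, p(105)=342325709, p(106)=384276336, p(107)=431149389, p(108)=483502844, p(109)=541946240, p(110)=607163746, p(111)=679903203, p(112)=761002156, p(113)=851376628, p(114)=952050665, p(115)=1064144451, p(116)=1188908248, p(117)=1327710076, p(118)=1482074143, p(119)=1653668665, p(120)=1844349560, p(121)=2056148051, p(122)=2291320912, p(123)=2552338241, p(124)=2841940500, p(125)=3163127352, p(126)=3519222692, p(127)=3913864295, p(128)=4351078600, p(129)=4835271870, p(130)=5371315400, p(131)=5964539504, p(132)=6620830889, p(133)=7346629512, p(134)=8149040695, p(135)=9035836076, p(136)=10015581680, p(137)=11097645016, p(138)=12292341831.
Final step: p(139) = p(138) + p(137) - p(134) - p(132) + p(127) + p(124) - p(117) - p(113) + p(104) + p(99) - p(88) - p(82) + p(69) + p(62) - p(47) - p(39) + p(22) + p(13)
= 12292341831 + 11097645016 - 8149040695 - 6620830889 + 3913864295 + 2841940500 - 1327710076 - 851376628 + 304801365 + 169229875 - 44108109 - 20506255 + 3554345 + 1300156 - 124754 - 31185 + 1002 + 101
= 13610949895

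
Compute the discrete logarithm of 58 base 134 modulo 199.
44

Baby-step giant-step with step n = ⌈√199⌉ = 15.
Baby steps 134^j mod 199 (j:value) for j=0..14: 0:1, 1:134, 2:46, 3:194, 4:126, 5:168, 6:25, 7:166, 8:155, 9:74, 10:165, 11:21, 12:28, 13:170, 14:94.
Giant-step multiplier: 134^(-15) ≡ 134^(198-15) = 134^183 ≡ 27 (mod 199).
Giant steps γ_i = 58·27^i mod 199: γ_0=58, γ_1=173, γ_2=94 (in table at j=14).
x = i·n + j = 2·15 + 14 = 44.
Check: 134^44 ≡ 58 (mod 199).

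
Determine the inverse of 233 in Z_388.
5

gcd(233, 388) = 1, so the inverse exists.
Extended Euclidean algorithm on (388, 233):
388 = 1 × 233 + 155  ⟹  155 = (1)·388 + (-1)·233
233 = 1 × 155 + 78  ⟹  78 = (-1)·388 + (2)·233
155 = 1 × 78 + 77  ⟹  77 = (2)·388 + (-3)·233
78 = 1 × 77 + 1  ⟹  1 = (-3)·388 + (5)·233
So (5)·233 ≡ 1 (mod 388), i.e. 233^(-1) ≡ 5 (mod 388).
Check: 233 × 5 = 1165 ≡ 1 (mod 388)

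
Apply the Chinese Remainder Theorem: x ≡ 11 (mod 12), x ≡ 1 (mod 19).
191

Using Chinese Remainder Theorem:
M = 12 × 19 = 228
M1 = 19, M2 = 12
y1 = 19^(-1) mod 12 = 7
y2 = 12^(-1) mod 19 = 8
x = (11×19×7 + 1×12×8) mod 228 = 191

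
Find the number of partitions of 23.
1255

p(n) counts ways to write n as a sum of positive integers (order ignored).
Euler's pentagonal recurrence: p(k) = p(k-1) + p(k-2) - p(k-5) - p(k-7) + p(k-12) + p(k-15) - ... (offsets j(3j∓1)/2, signs ++--, p(0)=1, p(<0)=0).
DP table for k = 0..22: p(0)=1, p(1)=1, p(2)=2, p(3)=3, p(4)=5, p(5)=7, p(6)=11, p(7)=15, p(8)=22, p(9)=30, p(10)=42, p(11)=56, p(12)=77, p(13)=101, p(14)=135, p(15)=176, p(16)=231, p(17)=297, p(18)=385, p(19)=490, p(20)=627, p(21)=792, p(22)=1002.
Final step: p(23) = p(22) + p(21) - p(18) - p(16) + p(11) + p(8) - p(1)
= 1002 + 792 - 385 - 231 + 56 + 22 - 1
= 1255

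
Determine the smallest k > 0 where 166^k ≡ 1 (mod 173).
172

173 is prime, so ord(166) divides φ(173) = 172.
Divisors of 172: 1, 2, 4, 43, 86, 172.
Repeated squaring: 166^1 ≡ 166, 166^2 ≡ 49, 166^4 ≡ 152, 166^8 ≡ 95, 166^16 ≡ 29, 166^32 ≡ 149, 166^64 ≡ 57, 166^128 ≡ 135 (mod 173).
Test 166^d mod 173 for each divisor d in increasing order:
166^1 ≡ 166
166^2 ≡ 49
166^4 ≡ 152
166^43 = 166^32·166^8·166^2·166^1 ≡ 80
166^86 = 166^64·166^16·166^4·166^2 ≡ 172
166^172 = 166^128·166^32·166^8·166^4 ≡ 1  ← first divisor giving 1
The order is 172.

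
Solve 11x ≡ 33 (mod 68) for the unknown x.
x ≡ 3 (mod 68)

gcd(11, 68) = 1, which divides 33, so solutions exist.
Find 11^(-1) mod 68 by the extended Euclidean algorithm:
68 = 6 × 11 + 2  ⟹  2 = (1)·68 + (-6)·11
11 = 5 × 2 + 1  ⟹  1 = (-5)·68 + (31)·11
So (31)·11 ≡ 1 (mod 68), i.e. 11^(-1) ≡ 31 (mod 68).
x ≡ 31 × 33 = 1023 ≡ 3 (mod 68).
Check: 11 × 3 = 33 ≡ 33 (mod 68).
Unique solution: x ≡ 3 (mod 68)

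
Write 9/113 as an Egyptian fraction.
1/13 + 1/368 + 1/180198 + 1/48706798608

Greedy algorithm:
9/113: ceiling(113/9) = 13, use 1/13
4/1469: ceiling(1469/4) = 368, use 1/368
3/540592: ceiling(540592/3) = 180198, use 1/180198
1/48706798608: ceiling(48706798608/1) = 48706798608, use 1/48706798608
Result: 9/113 = 1/13 + 1/368 + 1/180198 + 1/48706798608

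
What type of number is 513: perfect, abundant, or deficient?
deficient

Proper divisors of 513: sum = 1 + 3 + 9 + 19 + 27 + 57 + 171 = 287
Since 287 < 513, 513 is deficient.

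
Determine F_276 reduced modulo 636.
204

Matrix identity: Q^n = [[F_(n+1), F_n], [F_n, F_(n-1)]] with Q = [[1,1],[1,0]].
n = 276 = 100010100₂. Square-and-multiply, entries mod 636:
Q^1 = [[1,1],[1,0]]
Q^2 = (Q^1)² = [[2,1],[1,1]]
Q^4 = (Q^2)² = [[5,3],[3,2]]
Q^8 = (Q^4)² = [[34,21],[21,13]]
Q^17 = (Q^8)²·Q = [[40,325],[325,351]]
Q^34 = (Q^17)² = [[377,511],[511,502]]
Q^69 = (Q^34)²·Q = [[179,26],[26,153]]
Q^138 = (Q^69)² = [[281,364],[364,553]]
Q^276 = (Q^138)² = [[305,204],[204,101]]
F_276 mod 636 = Q^276[0][1] = 204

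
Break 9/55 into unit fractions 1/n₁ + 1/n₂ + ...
1/7 + 1/49 + 1/2695

Greedy algorithm:
9/55: ceiling(55/9) = 7, use 1/7
8/385: ceiling(385/8) = 49, use 1/49
1/2695: ceiling(2695/1) = 2695, use 1/2695
Result: 9/55 = 1/7 + 1/49 + 1/2695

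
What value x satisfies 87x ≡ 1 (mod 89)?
44

gcd(87, 89) = 1, so the inverse exists.
Extended Euclidean algorithm on (89, 87):
89 = 1 × 87 + 2  ⟹  2 = (1)·89 + (-1)·87
87 = 43 × 2 + 1  ⟹  1 = (-43)·89 + (44)·87
So (44)·87 ≡ 1 (mod 89), i.e. 87^(-1) ≡ 44 (mod 89).
Check: 87 × 44 = 3828 ≡ 1 (mod 89)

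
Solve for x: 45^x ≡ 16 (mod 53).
36

Baby-step giant-step with step n = ⌈√53⌉ = 8.
Baby steps 45^j mod 53 (j:value) for j=0..7: 0:1, 1:45, 2:11, 3:18, 4:15, 5:39, 6:6, 7:5.
Giant-step multiplier: 45^(-8) ≡ 45^(52-8) = 45^44 ≡ 49 (mod 53).
Giant steps γ_i = 16·49^i mod 53: γ_0=16, γ_1=42, γ_2=44, γ_3=36, γ_4=15 (in table at j=4).
x = i·n + j = 4·8 + 4 = 36.
Check: 45^36 ≡ 16 (mod 53).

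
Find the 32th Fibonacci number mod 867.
405

Matrix identity: Q^n = [[F_(n+1), F_n], [F_n, F_(n-1)]] with Q = [[1,1],[1,0]].
n = 32 = 100000₂. Square-and-multiply, entries mod 867:
Q^1 = [[1,1],[1,0]]
Q^2 = (Q^1)² = [[2,1],[1,1]]
Q^4 = (Q^2)² = [[5,3],[3,2]]
Q^8 = (Q^4)² = [[34,21],[21,13]]
Q^16 = (Q^8)² = [[730,120],[120,610]]
Q^32 = (Q^16)² = [[223,405],[405,685]]
F_32 mod 867 = Q^32[0][1] = 405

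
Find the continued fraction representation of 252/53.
[4; 1, 3, 13]

Euclidean algorithm steps:
252 = 4 × 53 + 40
53 = 1 × 40 + 13
40 = 3 × 13 + 1
13 = 13 × 1 + 0
Continued fraction: [4; 1, 3, 13]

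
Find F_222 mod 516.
128

Matrix identity: Q^n = [[F_(n+1), F_n], [F_n, F_(n-1)]] with Q = [[1,1],[1,0]].
n = 222 = 11011110₂. Square-and-multiply, entries mod 516:
Q^1 = [[1,1],[1,0]]
Q^3 = (Q^1)²·Q = [[3,2],[2,1]]
Q^6 = (Q^3)² = [[13,8],[8,5]]
Q^13 = (Q^6)²·Q = [[377,233],[233,144]]
Q^27 = (Q^13)²·Q = [[471,338],[338,133]]
Q^55 = (Q^27)²·Q = [[501,169],[169,332]]
Q^111 = (Q^55)²·Q = [[315,406],[406,425]]
Q^222 = (Q^111)² = [[385,128],[128,257]]
F_222 mod 516 = Q^222[0][1] = 128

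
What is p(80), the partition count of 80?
15796476

p(n) counts ways to write n as a sum of positive integers (order ignored).
Euler's pentagonal recurrence: p(k) = p(k-1) + p(k-2) - p(k-5) - p(k-7) + p(k-12) + p(k-15) - ... (offsets j(3j∓1)/2, signs ++--, p(0)=1, p(<0)=0).
DP table for k = 0..79: p(0)=1, p(1)=1, p(2)=2, p(3)=3, p(4)=5, p(5)=7, p(6)=11, p(7)=15, p(8)=22, p(9)=30, p(10)=42, p(11)=56, p(12)=77, p(13)=101, p(14)=135, p(15)=176, p(16)=231, p(17)=297, p(18)=385, p(19)=490, p(20)=627, p(21)=792, p(22)=1002, p(23)=1255, p(24)=1575, p(25)=1958, p(26)=2436, p(27)=3010, p(28)=3718, p(29)=4565, p(30)=5604, p(31)=6842, p(32)=8349, p(33)=10143, p(34)=12310, p(35)=14883, p(36)=17977, p(37)=21637, p(38)=26015, p(39)=31185, p(40)=37338, p(41)=44583, p(42)=53174, p(43)=63261, p(44)=75175, p(45)=89134, p(46)=105558, p(47)=124754, p(48)=147273, p(49)=173525, p(50)=204226, p(51)=239943, p(52)=281589, p(53)=329931, p(54)=386155, p(55)=451276, p(56)=526823, p(57)=614154, p(58)=715220, p(59)=831820, p(60)=966467, p(61)=1121505, p(62)=1300156, p(63)=1505499, p(64)=1741630, p(65)=2012558, p(66)=2323520, p(67)=2679689, p(68)=3087735, p(69)=3554345, p(70)=4087968, p(71)=4697205, p(72)=5392783, p(73)=6185689, p(74)=7089500, p(75)=8118264, p(76)=9289091, p(77)=10619863, p(78)=12132164, p(79)=13848650.
Final step: p(80) = p(79) + p(78) - p(75) - p(73) + p(68) + p(65) - p(58) - p(54) + p(45) + p(40) - p(29) - p(23) + p(10) + p(3)
= 13848650 + 12132164 - 8118264 - 6185689 + 3087735 + 2012558 - 715220 - 386155 + 89134 + 37338 - 4565 - 1255 + 42 + 3
= 15796476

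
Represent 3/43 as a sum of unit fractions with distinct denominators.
1/15 + 1/323 + 1/208335

Greedy algorithm:
3/43: ceiling(43/3) = 15, use 1/15
2/645: ceiling(645/2) = 323, use 1/323
1/208335: ceiling(208335/1) = 208335, use 1/208335
Result: 3/43 = 1/15 + 1/323 + 1/208335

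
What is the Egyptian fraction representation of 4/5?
1/2 + 1/4 + 1/20

Greedy algorithm:
4/5: ceiling(5/4) = 2, use 1/2
3/10: ceiling(10/3) = 4, use 1/4
1/20: ceiling(20/1) = 20, use 1/20
Result: 4/5 = 1/2 + 1/4 + 1/20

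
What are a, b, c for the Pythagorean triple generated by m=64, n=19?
(3735, 2432, 4457)

Euclid's formula: a = m² - n², b = 2mn, c = m² + n²
m = 64, n = 19
a = 64² - 19² = 4096 - 361 = 3735
b = 2 × 64 × 19 = 2432
c = 64² + 19² = 4096 + 361 = 4457
Verification: 3735² + 2432² = 13950225 + 5914624 = 19864849 = 4457² ✓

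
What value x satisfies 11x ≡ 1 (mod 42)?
23

gcd(11, 42) = 1, so the inverse exists.
Extended Euclidean algorithm on (42, 11):
42 = 3 × 11 + 9  ⟹  9 = (1)·42 + (-3)·11
11 = 1 × 9 + 2  ⟹  2 = (-1)·42 + (4)·11
9 = 4 × 2 + 1  ⟹  1 = (5)·42 + (-19)·11
So (-19)·11 ≡ 1 (mod 42), i.e. 11^(-1) ≡ -19 ≡ 23 (mod 42).
Check: 11 × 23 = 253 ≡ 1 (mod 42)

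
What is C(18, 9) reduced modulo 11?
0

Using Lucas' theorem:
Write n=18 and k=9 in base 11:
n in base 11: [1, 7]
k in base 11: [0, 9]
C(18,9) mod 11 = ∏ C(n_i, k_i) mod 11
Digit binomials (mod 11): C(1,0) = 1; C(7,9) = 0 (k_i > n_i)
Product: 1 × 0 = 0 ≡ 0 (mod 11)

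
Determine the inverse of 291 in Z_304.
187

gcd(291, 304) = 1, so the inverse exists.
Extended Euclidean algorithm on (304, 291):
304 = 1 × 291 + 13  ⟹  13 = (1)·304 + (-1)·291
291 = 22 × 13 + 5  ⟹  5 = (-22)·304 + (23)·291
13 = 2 × 5 + 3  ⟹  3 = (45)·304 + (-47)·291
5 = 1 × 3 + 2  ⟹  2 = (-67)·304 + (70)·291
3 = 1 × 2 + 1  ⟹  1 = (112)·304 + (-117)·291
So (-117)·291 ≡ 1 (mod 304), i.e. 291^(-1) ≡ -117 ≡ 187 (mod 304).
Check: 291 × 187 = 54417 ≡ 1 (mod 304)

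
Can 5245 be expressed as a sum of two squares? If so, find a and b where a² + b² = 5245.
22² + 69² (a=22, b=69)

Factorization: 5245 = 5 × 1049
By Fermat: n is sum of two squares iff every prime p ≡ 3 (mod 4) appears to even power.
All primes ≡ 3 (mod 4) appear to even power.
Search a = 0, 1, 2, … for 5245 - a² a perfect square: first hit at a = 22: 5245 - 484 = 4761 = 69².
5245 = 22² + 69² = 484 + 4761 ✓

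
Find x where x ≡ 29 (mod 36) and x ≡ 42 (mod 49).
1757

Using Chinese Remainder Theorem:
M = 36 × 49 = 1764
M1 = 49, M2 = 36
y1 = 49^(-1) mod 36 = 25
y2 = 36^(-1) mod 49 = 15
x = (29×49×25 + 42×36×15) mod 1764 = 1757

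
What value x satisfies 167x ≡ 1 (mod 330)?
83

gcd(167, 330) = 1, so the inverse exists.
Extended Euclidean algorithm on (330, 167):
330 = 1 × 167 + 163  ⟹  163 = (1)·330 + (-1)·167
167 = 1 × 163 + 4  ⟹  4 = (-1)·330 + (2)·167
163 = 40 × 4 + 3  ⟹  3 = (41)·330 + (-81)·167
4 = 1 × 3 + 1  ⟹  1 = (-42)·330 + (83)·167
So (83)·167 ≡ 1 (mod 330), i.e. 167^(-1) ≡ 83 (mod 330).
Check: 167 × 83 = 13861 ≡ 1 (mod 330)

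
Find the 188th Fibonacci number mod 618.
33

Matrix identity: Q^n = [[F_(n+1), F_n], [F_n, F_(n-1)]] with Q = [[1,1],[1,0]].
n = 188 = 10111100₂. Square-and-multiply, entries mod 618:
Q^1 = [[1,1],[1,0]]
Q^2 = (Q^1)² = [[2,1],[1,1]]
Q^5 = (Q^2)²·Q = [[8,5],[5,3]]
Q^11 = (Q^5)²·Q = [[144,89],[89,55]]
Q^23 = (Q^11)²·Q = [[18,229],[229,407]]
Q^47 = (Q^23)²·Q = [[534,235],[235,299]]
Q^94 = (Q^47)² = [[481,467],[467,14]]
Q^188 = (Q^94)² = [[164,33],[33,131]]
F_188 mod 618 = Q^188[0][1] = 33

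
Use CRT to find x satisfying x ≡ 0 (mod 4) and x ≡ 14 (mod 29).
72

Using Chinese Remainder Theorem:
M = 4 × 29 = 116
M1 = 29, M2 = 4
y1 = 29^(-1) mod 4 = 1
y2 = 4^(-1) mod 29 = 22
x = (0×29×1 + 14×4×22) mod 116 = 72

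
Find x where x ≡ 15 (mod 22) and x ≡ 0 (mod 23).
345

Using Chinese Remainder Theorem:
M = 22 × 23 = 506
M1 = 23, M2 = 22
y1 = 23^(-1) mod 22 = 1
y2 = 22^(-1) mod 23 = 22
x = (15×23×1 + 0×22×22) mod 506 = 345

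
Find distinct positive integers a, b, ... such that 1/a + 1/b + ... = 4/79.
1/20 + 1/1580

Greedy algorithm:
4/79: ceiling(79/4) = 20, use 1/20
1/1580: ceiling(1580/1) = 1580, use 1/1580
Result: 4/79 = 1/20 + 1/1580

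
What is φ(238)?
96

238 = 2 × 7 × 17
φ(n) = n × ∏(1 - 1/p) for each prime p dividing n
φ(238) = 238 × (1 - 1/2) × (1 - 1/7) × (1 - 1/17) = 96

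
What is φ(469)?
396

469 = 7 × 67
φ(n) = n × ∏(1 - 1/p) for each prime p dividing n
φ(469) = 469 × (1 - 1/7) × (1 - 1/67) = 396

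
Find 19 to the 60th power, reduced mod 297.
1

Repeated squaring. Binary of 60 = 111100.
19^1 ≡ 19 (mod 297); 19^2 ≡ 64 (mod 297); 19^4 ≡ 235 (mod 297); 19^8 ≡ 280 (mod 297); 19^16 ≡ 289 (mod 297); 19^32 ≡ 64 (mod 297)
19^60 = 19^4 × 19^8 × 19^16 × 19^32 ≡ 1 (mod 297)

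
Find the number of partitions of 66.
2323520

p(n) counts ways to write n as a sum of positive integers (order ignored).
Euler's pentagonal recurrence: p(k) = p(k-1) + p(k-2) - p(k-5) - p(k-7) + p(k-12) + p(k-15) - ... (offsets j(3j∓1)/2, signs ++--, p(0)=1, p(<0)=0).
DP table for k = 0..65: p(0)=1, p(1)=1, p(2)=2, p(3)=3, p(4)=5, p(5)=7, p(6)=11, p(7)=15, p(8)=22, p(9)=30, p(10)=42, p(11)=56, p(12)=77, p(13)=101, p(14)=135, p(15)=176, p(16)=231, p(17)=297, p(18)=385, p(19)=490, p(20)=627, p(21)=792, p(22)=1002, p(23)=1255, p(24)=1575, p(25)=1958, p(26)=2436, p(27)=3010, p(28)=3718, p(29)=4565, p(30)=5604, p(31)=6842, p(32)=8349, p(33)=10143, p(34)=12310, p(35)=14883, p(36)=17977, p(37)=21637, p(38)=26015, p(39)=31185, p(40)=37338, p(41)=44583, p(42)=53174, p(43)=63261, p(44)=75175, p(45)=89134, p(46)=105558, p(47)=124754, p(48)=147273, p(49)=173525, p(50)=204226, p(51)=239943, p(52)=281589, p(53)=329931, p(54)=386155, p(55)=451276, p(56)=526823, p(57)=614154, p(58)=715220, p(59)=831820, p(60)=966467, p(61)=1121505, p(62)=1300156, p(63)=1505499, p(64)=1741630, p(65)=2012558.
Final step: p(66) = p(65) + p(64) - p(61) - p(59) + p(54) + p(51) - p(44) - p(40) + p(31) + p(26) - p(15) - p(9)
= 2012558 + 1741630 - 1121505 - 831820 + 386155 + 239943 - 75175 - 37338 + 6842 + 2436 - 176 - 30
= 2323520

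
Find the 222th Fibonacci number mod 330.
56

Matrix identity: Q^n = [[F_(n+1), F_n], [F_n, F_(n-1)]] with Q = [[1,1],[1,0]].
n = 222 = 11011110₂. Square-and-multiply, entries mod 330:
Q^1 = [[1,1],[1,0]]
Q^3 = (Q^1)²·Q = [[3,2],[2,1]]
Q^6 = (Q^3)² = [[13,8],[8,5]]
Q^13 = (Q^6)²·Q = [[47,233],[233,144]]
Q^27 = (Q^13)²·Q = [[21,68],[68,283]]
Q^55 = (Q^27)²·Q = [[327,115],[115,212]]
Q^111 = (Q^55)²·Q = [[309,34],[34,275]]
Q^222 = (Q^111)² = [[277,56],[56,221]]
F_222 mod 330 = Q^222[0][1] = 56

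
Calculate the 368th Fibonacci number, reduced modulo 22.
21

Matrix identity: Q^n = [[F_(n+1), F_n], [F_n, F_(n-1)]] with Q = [[1,1],[1,0]].
n = 368 = 101110000₂. Square-and-multiply, entries mod 22:
Q^1 = [[1,1],[1,0]]
Q^2 = (Q^1)² = [[2,1],[1,1]]
Q^5 = (Q^2)²·Q = [[8,5],[5,3]]
Q^11 = (Q^5)²·Q = [[12,1],[1,11]]
Q^23 = (Q^11)²·Q = [[14,13],[13,1]]
Q^46 = (Q^23)² = [[13,19],[19,16]]
Q^92 = (Q^46)² = [[2,1],[1,1]]
Q^184 = (Q^92)² = [[5,3],[3,2]]
Q^368 = (Q^184)² = [[12,21],[21,13]]
F_368 mod 22 = Q^368[0][1] = 21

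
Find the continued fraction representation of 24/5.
[4; 1, 4]

Euclidean algorithm steps:
24 = 4 × 5 + 4
5 = 1 × 4 + 1
4 = 4 × 1 + 0
Continued fraction: [4; 1, 4]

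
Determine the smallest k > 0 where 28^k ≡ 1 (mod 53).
13

53 is prime, so ord(28) divides φ(53) = 52.
Divisors of 52: 1, 2, 4, 13, 26, 52.
Repeated squaring: 28^1 ≡ 28, 28^2 ≡ 42, 28^4 ≡ 15, 28^8 ≡ 13, 28^16 ≡ 10, 28^32 ≡ 47 (mod 53).
Test 28^d mod 53 for each divisor d in increasing order:
28^1 ≡ 28
28^2 ≡ 42
28^4 ≡ 15
28^13 = 28^8·28^4·28^1 ≡ 1  ← first divisor giving 1
The order is 13.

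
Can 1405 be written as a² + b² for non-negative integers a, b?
6² + 37² (a=6, b=37)

Factorization: 1405 = 5 × 281
By Fermat: n is sum of two squares iff every prime p ≡ 3 (mod 4) appears to even power.
All primes ≡ 3 (mod 4) appear to even power.
Search a = 0, 1, 2, … for 1405 - a² a perfect square: first hit at a = 6: 1405 - 36 = 1369 = 37².
1405 = 6² + 37² = 36 + 1369 ✓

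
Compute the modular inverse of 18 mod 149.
58

gcd(18, 149) = 1, so the inverse exists.
Extended Euclidean algorithm on (149, 18):
149 = 8 × 18 + 5  ⟹  5 = (1)·149 + (-8)·18
18 = 3 × 5 + 3  ⟹  3 = (-3)·149 + (25)·18
5 = 1 × 3 + 2  ⟹  2 = (4)·149 + (-33)·18
3 = 1 × 2 + 1  ⟹  1 = (-7)·149 + (58)·18
So (58)·18 ≡ 1 (mod 149), i.e. 18^(-1) ≡ 58 (mod 149).
Check: 18 × 58 = 1044 ≡ 1 (mod 149)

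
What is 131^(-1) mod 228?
47

gcd(131, 228) = 1, so the inverse exists.
Extended Euclidean algorithm on (228, 131):
228 = 1 × 131 + 97  ⟹  97 = (1)·228 + (-1)·131
131 = 1 × 97 + 34  ⟹  34 = (-1)·228 + (2)·131
97 = 2 × 34 + 29  ⟹  29 = (3)·228 + (-5)·131
34 = 1 × 29 + 5  ⟹  5 = (-4)·228 + (7)·131
29 = 5 × 5 + 4  ⟹  4 = (23)·228 + (-40)·131
5 = 1 × 4 + 1  ⟹  1 = (-27)·228 + (47)·131
So (47)·131 ≡ 1 (mod 228), i.e. 131^(-1) ≡ 47 (mod 228).
Check: 131 × 47 = 6157 ≡ 1 (mod 228)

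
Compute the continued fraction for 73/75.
[0; 1, 36, 2]

Euclidean algorithm steps:
73 = 0 × 75 + 73
75 = 1 × 73 + 2
73 = 36 × 2 + 1
2 = 2 × 1 + 0
Continued fraction: [0; 1, 36, 2]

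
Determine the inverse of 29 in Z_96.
53

gcd(29, 96) = 1, so the inverse exists.
Extended Euclidean algorithm on (96, 29):
96 = 3 × 29 + 9  ⟹  9 = (1)·96 + (-3)·29
29 = 3 × 9 + 2  ⟹  2 = (-3)·96 + (10)·29
9 = 4 × 2 + 1  ⟹  1 = (13)·96 + (-43)·29
So (-43)·29 ≡ 1 (mod 96), i.e. 29^(-1) ≡ -43 ≡ 53 (mod 96).
Check: 29 × 53 = 1537 ≡ 1 (mod 96)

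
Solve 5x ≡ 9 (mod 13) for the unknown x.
x ≡ 7 (mod 13)

gcd(5, 13) = 1, which divides 9, so solutions exist.
Find 5^(-1) mod 13 by the extended Euclidean algorithm:
13 = 2 × 5 + 3  ⟹  3 = (1)·13 + (-2)·5
5 = 1 × 3 + 2  ⟹  2 = (-1)·13 + (3)·5
3 = 1 × 2 + 1  ⟹  1 = (2)·13 + (-5)·5
So (-5)·5 ≡ 1 (mod 13), i.e. 5^(-1) ≡ -5 ≡ 8 (mod 13).
x ≡ 8 × 9 = 72 ≡ 7 (mod 13).
Check: 5 × 7 = 35 ≡ 9 (mod 13).
Unique solution: x ≡ 7 (mod 13)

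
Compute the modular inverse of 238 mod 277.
71

gcd(238, 277) = 1, so the inverse exists.
Extended Euclidean algorithm on (277, 238):
277 = 1 × 238 + 39  ⟹  39 = (1)·277 + (-1)·238
238 = 6 × 39 + 4  ⟹  4 = (-6)·277 + (7)·238
39 = 9 × 4 + 3  ⟹  3 = (55)·277 + (-64)·238
4 = 1 × 3 + 1  ⟹  1 = (-61)·277 + (71)·238
So (71)·238 ≡ 1 (mod 277), i.e. 238^(-1) ≡ 71 (mod 277).
Check: 238 × 71 = 16898 ≡ 1 (mod 277)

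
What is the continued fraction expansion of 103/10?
[10; 3, 3]

Euclidean algorithm steps:
103 = 10 × 10 + 3
10 = 3 × 3 + 1
3 = 3 × 1 + 0
Continued fraction: [10; 3, 3]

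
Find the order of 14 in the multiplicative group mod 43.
21

43 is prime, so ord(14) divides φ(43) = 42.
Divisors of 42: 1, 2, 3, 6, 7, 14, 21, 42.
Repeated squaring: 14^1 ≡ 14, 14^2 ≡ 24, 14^4 ≡ 17, 14^8 ≡ 31, 14^16 ≡ 15, 14^32 ≡ 10 (mod 43).
Test 14^d mod 43 for each divisor d in increasing order:
14^1 ≡ 14
14^2 ≡ 24
14^3 = 14^2·14^1 ≡ 35
14^6 = 14^4·14^2 ≡ 21
14^7 = 14^4·14^2·14^1 ≡ 36
14^14 = 14^8·14^4·14^2 ≡ 6
14^21 = 14^16·14^4·14^1 ≡ 1  ← first divisor giving 1
The order is 21.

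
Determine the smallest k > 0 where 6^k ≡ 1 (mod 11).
10

11 is prime, so ord(6) divides φ(11) = 10.
Divisors of 10: 1, 2, 5, 10.
Repeated squaring: 6^1 ≡ 6, 6^2 ≡ 3, 6^4 ≡ 9, 6^8 ≡ 4 (mod 11).
Test 6^d mod 11 for each divisor d in increasing order:
6^1 ≡ 6
6^2 ≡ 3
6^5 = 6^4·6^1 ≡ 10
6^10 = 6^8·6^2 ≡ 1  ← first divisor giving 1
The order is 10.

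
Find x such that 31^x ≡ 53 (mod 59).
4

Baby-step giant-step with step n = ⌈√59⌉ = 8.
Baby steps 31^j mod 59 (j:value) for j=0..7: 0:1, 1:31, 2:17, 3:55, 4:53, 5:50, 6:16, 7:24.
h = 53 is already in the table at j=4, so x = 4.
Check: 31^4 ≡ 53 (mod 59).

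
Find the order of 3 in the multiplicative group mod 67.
22

67 is prime, so ord(3) divides φ(67) = 66.
Divisors of 66: 1, 2, 3, 6, 11, 22, 33, 66.
Repeated squaring: 3^1 ≡ 3, 3^2 ≡ 9, 3^4 ≡ 14, 3^8 ≡ 62, 3^16 ≡ 25, 3^32 ≡ 22, 3^64 ≡ 15 (mod 67).
Test 3^d mod 67 for each divisor d in increasing order:
3^1 ≡ 3
3^2 ≡ 9
3^3 = 3^2·3^1 ≡ 27
3^6 = 3^4·3^2 ≡ 59
3^11 = 3^8·3^2·3^1 ≡ 66
3^22 = 3^16·3^4·3^2 ≡ 1  ← first divisor giving 1
The order is 22.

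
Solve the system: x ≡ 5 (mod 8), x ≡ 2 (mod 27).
29

Using Chinese Remainder Theorem:
M = 8 × 27 = 216
M1 = 27, M2 = 8
y1 = 27^(-1) mod 8 = 3
y2 = 8^(-1) mod 27 = 17
x = (5×27×3 + 2×8×17) mod 216 = 29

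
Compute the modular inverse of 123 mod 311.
177

gcd(123, 311) = 1, so the inverse exists.
Extended Euclidean algorithm on (311, 123):
311 = 2 × 123 + 65  ⟹  65 = (1)·311 + (-2)·123
123 = 1 × 65 + 58  ⟹  58 = (-1)·311 + (3)·123
65 = 1 × 58 + 7  ⟹  7 = (2)·311 + (-5)·123
58 = 8 × 7 + 2  ⟹  2 = (-17)·311 + (43)·123
7 = 3 × 2 + 1  ⟹  1 = (53)·311 + (-134)·123
So (-134)·123 ≡ 1 (mod 311), i.e. 123^(-1) ≡ -134 ≡ 177 (mod 311).
Check: 123 × 177 = 21771 ≡ 1 (mod 311)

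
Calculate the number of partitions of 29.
4565

p(n) counts ways to write n as a sum of positive integers (order ignored).
Euler's pentagonal recurrence: p(k) = p(k-1) + p(k-2) - p(k-5) - p(k-7) + p(k-12) + p(k-15) - ... (offsets j(3j∓1)/2, signs ++--, p(0)=1, p(<0)=0).
DP table for k = 0..28: p(0)=1, p(1)=1, p(2)=2, p(3)=3, p(4)=5, p(5)=7, p(6)=11, p(7)=15, p(8)=22, p(9)=30, p(10)=42, p(11)=56, p(12)=77, p(13)=101, p(14)=135, p(15)=176, p(16)=231, p(17)=297, p(18)=385, p(19)=490, p(20)=627, p(21)=792, p(22)=1002, p(23)=1255, p(24)=1575, p(25)=1958, p(26)=2436, p(27)=3010, p(28)=3718.
Final step: p(29) = p(28) + p(27) - p(24) - p(22) + p(17) + p(14) - p(7) - p(3)
= 3718 + 3010 - 1575 - 1002 + 297 + 135 - 15 - 3
= 4565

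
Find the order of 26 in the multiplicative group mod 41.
40

41 is prime, so ord(26) divides φ(41) = 40.
Divisors of 40: 1, 2, 4, 5, 8, 10, 20, 40.
Repeated squaring: 26^1 ≡ 26, 26^2 ≡ 20, 26^4 ≡ 31, 26^8 ≡ 18, 26^16 ≡ 37, 26^32 ≡ 16 (mod 41).
Test 26^d mod 41 for each divisor d in increasing order:
26^1 ≡ 26
26^2 ≡ 20
26^4 ≡ 31
26^5 = 26^4·26^1 ≡ 27
26^8 ≡ 18
26^10 = 26^8·26^2 ≡ 32
26^20 = 26^16·26^4 ≡ 40
26^40 = 26^32·26^8 ≡ 1  ← first divisor giving 1
The order is 40.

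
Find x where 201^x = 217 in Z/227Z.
33

Baby-step giant-step with step n = ⌈√227⌉ = 16.
Baby steps 201^j mod 227 (j:value) for j=0..15: 0:1, 1:201, 2:222, 3:130, 4:25, 5:31, 6:102, 7:72, 8:171, 9:94, 10:53, 11:211, 12:189, 13:80, 14:190, 15:54.
Giant-step multiplier: 201^(-16) ≡ 201^(226-16) = 201^210 ≡ 27 (mod 227).
Giant steps γ_i = 217·27^i mod 227: γ_0=217, γ_1=184, γ_2=201 (in table at j=1).
x = i·n + j = 2·16 + 1 = 33.
Check: 201^33 ≡ 217 (mod 227).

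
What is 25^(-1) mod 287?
23

gcd(25, 287) = 1, so the inverse exists.
Extended Euclidean algorithm on (287, 25):
287 = 11 × 25 + 12  ⟹  12 = (1)·287 + (-11)·25
25 = 2 × 12 + 1  ⟹  1 = (-2)·287 + (23)·25
So (23)·25 ≡ 1 (mod 287), i.e. 25^(-1) ≡ 23 (mod 287).
Check: 25 × 23 = 575 ≡ 1 (mod 287)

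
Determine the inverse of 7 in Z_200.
143

gcd(7, 200) = 1, so the inverse exists.
Extended Euclidean algorithm on (200, 7):
200 = 28 × 7 + 4  ⟹  4 = (1)·200 + (-28)·7
7 = 1 × 4 + 3  ⟹  3 = (-1)·200 + (29)·7
4 = 1 × 3 + 1  ⟹  1 = (2)·200 + (-57)·7
So (-57)·7 ≡ 1 (mod 200), i.e. 7^(-1) ≡ -57 ≡ 143 (mod 200).
Check: 7 × 143 = 1001 ≡ 1 (mod 200)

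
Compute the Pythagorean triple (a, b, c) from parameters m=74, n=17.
(5187, 2516, 5765)

Euclid's formula: a = m² - n², b = 2mn, c = m² + n²
m = 74, n = 17
a = 74² - 17² = 5476 - 289 = 5187
b = 2 × 74 × 17 = 2516
c = 74² + 17² = 5476 + 289 = 5765
Verification: 5187² + 2516² = 26904969 + 6330256 = 33235225 = 5765² ✓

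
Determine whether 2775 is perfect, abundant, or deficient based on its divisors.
deficient

Proper divisors of 2775: sum = 1 + 3 + 5 + 15 + 25 + 37 + 75 + 111 + 185 + 555 + 925 = 1937
Since 1937 < 2775, 2775 is deficient.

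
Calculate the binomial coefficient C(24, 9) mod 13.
3

Using Lucas' theorem:
Write n=24 and k=9 in base 13:
n in base 13: [1, 11]
k in base 13: [0, 9]
C(24,9) mod 13 = ∏ C(n_i, k_i) mod 13
Digit binomials (mod 13): C(1,0) = 1; C(11,9) = 55 ≡ 3
Product: 1 × 3 = 3 ≡ 3 (mod 13)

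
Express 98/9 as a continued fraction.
[10; 1, 8]

Euclidean algorithm steps:
98 = 10 × 9 + 8
9 = 1 × 8 + 1
8 = 8 × 1 + 0
Continued fraction: [10; 1, 8]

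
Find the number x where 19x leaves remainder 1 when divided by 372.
235

gcd(19, 372) = 1, so the inverse exists.
Extended Euclidean algorithm on (372, 19):
372 = 19 × 19 + 11  ⟹  11 = (1)·372 + (-19)·19
19 = 1 × 11 + 8  ⟹  8 = (-1)·372 + (20)·19
11 = 1 × 8 + 3  ⟹  3 = (2)·372 + (-39)·19
8 = 2 × 3 + 2  ⟹  2 = (-5)·372 + (98)·19
3 = 1 × 2 + 1  ⟹  1 = (7)·372 + (-137)·19
So (-137)·19 ≡ 1 (mod 372), i.e. 19^(-1) ≡ -137 ≡ 235 (mod 372).
Check: 19 × 235 = 4465 ≡ 1 (mod 372)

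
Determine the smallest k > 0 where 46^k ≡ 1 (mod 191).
95

191 is prime, so ord(46) divides φ(191) = 190.
Divisors of 190: 1, 2, 5, 10, 19, 38, 95, 190.
Repeated squaring: 46^1 ≡ 46, 46^2 ≡ 15, 46^4 ≡ 34, 46^8 ≡ 10, 46^16 ≡ 100, 46^32 ≡ 68, 46^64 ≡ 40, 46^128 ≡ 72 (mod 191).
Test 46^d mod 191 for each divisor d in increasing order:
46^1 ≡ 46
46^2 ≡ 15
46^5 = 46^4·46^1 ≡ 36
46^10 = 46^8·46^2 ≡ 150
46^19 = 46^16·46^2·46^1 ≡ 49
46^38 = 46^32·46^4·46^2 ≡ 109
46^95 = 46^64·46^16·46^8·46^4·46^2·46^1 ≡ 1  ← first divisor giving 1
The order is 95.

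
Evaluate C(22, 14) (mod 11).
0

Using Lucas' theorem:
Write n=22 and k=14 in base 11:
n in base 11: [2, 0]
k in base 11: [1, 3]
C(22,14) mod 11 = ∏ C(n_i, k_i) mod 11
Digit binomials (mod 11): C(2,1) = 2; C(0,3) = 0 (k_i > n_i)
Product: 2 × 0 = 0 ≡ 0 (mod 11)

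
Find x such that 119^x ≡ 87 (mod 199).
137

Baby-step giant-step with step n = ⌈√199⌉ = 15.
Baby steps 119^j mod 199 (j:value) for j=0..14: 0:1, 1:119, 2:32, 3:27, 4:29, 5:68, 6:132, 7:186, 8:45, 9:181, 10:47, 11:21, 12:111, 13:75, 14:169.
Giant-step multiplier: 119^(-15) ≡ 119^(198-15) = 119^183 ≡ 83 (mod 199).
Giant steps γ_i = 87·83^i mod 199: γ_0=87, γ_1=57, γ_2=154, γ_3=46, γ_4=37, γ_5=86, γ_6=173, γ_7=31, γ_8=185, γ_9=32 (in table at j=2).
x = i·n + j = 9·15 + 2 = 137.
Check: 119^137 ≡ 87 (mod 199).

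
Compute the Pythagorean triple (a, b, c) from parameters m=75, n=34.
(4469, 5100, 6781)

Euclid's formula: a = m² - n², b = 2mn, c = m² + n²
m = 75, n = 34
a = 75² - 34² = 5625 - 1156 = 4469
b = 2 × 75 × 34 = 5100
c = 75² + 34² = 5625 + 1156 = 6781
Verification: 4469² + 5100² = 19971961 + 26010000 = 45981961 = 6781² ✓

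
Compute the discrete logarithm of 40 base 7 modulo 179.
107

Baby-step giant-step with step n = ⌈√179⌉ = 14.
Baby steps 7^j mod 179 (j:value) for j=0..13: 0:1, 1:7, 2:49, 3:164, 4:74, 5:160, 6:46, 7:143, 8:106, 9:26, 10:3, 11:21, 12:147, 13:134.
Giant-step multiplier: 7^(-14) ≡ 7^(178-14) = 7^164 ≡ 25 (mod 179).
Giant steps γ_i = 40·25^i mod 179: γ_0=40, γ_1=105, γ_2=119, γ_3=111, γ_4=90, γ_5=102, γ_6=44, γ_7=26 (in table at j=9).
x = i·n + j = 7·14 + 9 = 107.
Check: 7^107 ≡ 40 (mod 179).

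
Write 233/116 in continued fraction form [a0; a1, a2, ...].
[2; 116]

Euclidean algorithm steps:
233 = 2 × 116 + 1
116 = 116 × 1 + 0
Continued fraction: [2; 116]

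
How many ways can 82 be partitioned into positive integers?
20506255

p(n) counts ways to write n as a sum of positive integers (order ignored).
Euler's pentagonal recurrence: p(k) = p(k-1) + p(k-2) - p(k-5) - p(k-7) + p(k-12) + p(k-15) - ... (offsets j(3j∓1)/2, signs ++--, p(0)=1, p(<0)=0).
DP table for k = 0..81: p(0)=1, p(1)=1, p(2)=2, p(3)=3, p(4)=5, p(5)=7, p(6)=11, p(7)=15, p(8)=22, p(9)=30, p(10)=42, p(11)=56, p(12)=77, p(13)=101, p(14)=135, p(15)=176, p(16)=231, p(17)=297, p(18)=385, p(19)=490, p(20)=627, p(21)=792, p(22)=1002, p(23)=1255, p(24)=1575, p(25)=1958, p(26)=2436, p(27)=3010, p(28)=3718, p(29)=4565, p(30)=5604, p(31)=6842, p(32)=8349, p(33)=10143, p(34)=12310, p(35)=14883, p(36)=17977, p(37)=21637, p(38)=26015, p(39)=31185, p(40)=37338, p(41)=44583, p(42)=53174, p(43)=63261, p(44)=75175, p(45)=89134, p(46)=105558, p(47)=124754, p(48)=147273, p(49)=173525, p(50)=204226, p(51)=239943, p(52)=281589, p(53)=329931, p(54)=386155, p(55)=451276, p(56)=526823, p(57)=614154, p(58)=715220, p(59)=831820, p(60)=966467, p(61)=1121505, p(62)=1300156, p(63)=1505499, p(64)=1741630, p(65)=2012558, p(66)=2323520, p(67)=2679689, p(68)=3087735, p(69)=3554345, p(70)=4087968, p(71)=4697205, p(72)=5392783, p(73)=6185689, p(74)=7089500, p(75)=8118264, p(76)=9289091, p(77)=10619863, p(78)=12132164, p(79)=13848650, p(80)=15796476, p(81)=18004327.
Final step: p(82) = p(81) + p(80) - p(77) - p(75) + p(70) + p(67) - p(60) - p(56) + p(47) + p(42) - p(31) - p(25) + p(12) + p(5)
= 18004327 + 15796476 - 10619863 - 8118264 + 4087968 + 2679689 - 966467 - 526823 + 124754 + 53174 - 6842 - 1958 + 77 + 7
= 20506255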